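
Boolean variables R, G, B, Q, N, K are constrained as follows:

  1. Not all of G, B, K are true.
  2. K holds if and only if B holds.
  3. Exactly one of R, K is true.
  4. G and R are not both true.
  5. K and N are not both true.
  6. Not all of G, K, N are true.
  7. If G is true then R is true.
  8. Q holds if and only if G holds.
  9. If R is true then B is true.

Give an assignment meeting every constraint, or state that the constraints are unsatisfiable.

R=F, G=F, B=T, Q=F, N=F, K=T

  (1) {G, B, K}: 2/3 true — not all ✓
  (2) K=T, B=T — same ✓
  (3) {R, K}: 1 true — exactly one ✓
  (4) G=F, R=F — not both ✓
  (5) K=T, N=F — not both ✓
  (6) {G, K, N}: 1/3 true — not all ✓
  (7) G=F ⇒ R: vacuous ✓
  (8) Q=F, G=F — same ✓
  (9) R=F ⇒ B: vacuous ✓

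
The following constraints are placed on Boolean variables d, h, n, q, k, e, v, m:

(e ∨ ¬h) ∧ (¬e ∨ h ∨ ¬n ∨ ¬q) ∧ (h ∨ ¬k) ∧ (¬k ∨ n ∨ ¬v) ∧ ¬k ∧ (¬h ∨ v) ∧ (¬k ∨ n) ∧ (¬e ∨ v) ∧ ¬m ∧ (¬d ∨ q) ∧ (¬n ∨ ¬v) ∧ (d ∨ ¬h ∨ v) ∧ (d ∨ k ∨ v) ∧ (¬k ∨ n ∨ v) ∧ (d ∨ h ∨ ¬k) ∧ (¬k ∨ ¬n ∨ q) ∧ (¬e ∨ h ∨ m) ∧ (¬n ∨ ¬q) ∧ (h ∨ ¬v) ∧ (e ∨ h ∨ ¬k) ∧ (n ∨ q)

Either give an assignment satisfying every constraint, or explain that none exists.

d: True, h: False, n: False, q: True, k: False, e: False, v: False, m: False

Unit clause (¬k) forces k = False.
Unit clause (¬m) forces m = False.
Set d = True.
  then (¬d ∨ q) forces q = True.
  then (¬n ∨ ¬q) forces n = False.
Set h = False.
  then (¬e ∨ h ∨ m) forces e = False.
  then (h ∨ ¬v) forces v = False.
All clauses satisfied.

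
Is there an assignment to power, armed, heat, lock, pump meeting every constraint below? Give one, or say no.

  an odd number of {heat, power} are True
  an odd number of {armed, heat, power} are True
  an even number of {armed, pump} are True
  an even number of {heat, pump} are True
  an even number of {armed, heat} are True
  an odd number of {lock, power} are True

power=T, armed=F, heat=F, lock=F, pump=F

{heat, power}: 1 true → odd ✓
{armed, heat, power}: 1 true → odd ✓
{armed, pump}: 0 true → even ✓
{heat, pump}: 0 true → even ✓
{armed, heat}: 0 true → even ✓
{lock, power}: 1 true → odd ✓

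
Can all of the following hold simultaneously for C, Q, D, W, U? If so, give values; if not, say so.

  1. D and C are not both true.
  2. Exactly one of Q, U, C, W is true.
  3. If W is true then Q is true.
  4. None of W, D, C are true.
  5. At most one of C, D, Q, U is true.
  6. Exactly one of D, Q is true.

C = False, Q = True, D = False, W = False, U = False

  (1) D=F, C=F — not both ✓
  (2) {Q, U, C, W}: 1 true — exactly one ✓
  (3) W=F ⇒ Q: vacuous ✓
  (4) {W, D, C}: 0 true — none ✓
  (5) {C, D, Q, U}: 1 true — at most one ✓
  (6) {D, Q}: 1 true — exactly one ✓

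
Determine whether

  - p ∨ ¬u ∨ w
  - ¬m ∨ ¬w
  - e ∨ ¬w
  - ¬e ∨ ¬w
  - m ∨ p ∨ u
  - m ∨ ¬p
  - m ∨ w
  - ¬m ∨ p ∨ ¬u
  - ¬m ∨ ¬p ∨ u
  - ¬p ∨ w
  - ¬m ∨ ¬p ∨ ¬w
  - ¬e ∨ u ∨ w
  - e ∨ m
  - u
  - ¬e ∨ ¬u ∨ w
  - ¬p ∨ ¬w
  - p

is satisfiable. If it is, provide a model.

Case p = True:
  (m ∨ ¬p) forces m = True.
  (¬m ∨ ¬w) forces w = False.
  Clause (¬p ∨ w) is falsified — contradiction.
Case p = False:
  Clause (p) is falsified — contradiction.
Both cases fail, so the formula is unsatisfiable.

Unsatisfiable — no assignment works.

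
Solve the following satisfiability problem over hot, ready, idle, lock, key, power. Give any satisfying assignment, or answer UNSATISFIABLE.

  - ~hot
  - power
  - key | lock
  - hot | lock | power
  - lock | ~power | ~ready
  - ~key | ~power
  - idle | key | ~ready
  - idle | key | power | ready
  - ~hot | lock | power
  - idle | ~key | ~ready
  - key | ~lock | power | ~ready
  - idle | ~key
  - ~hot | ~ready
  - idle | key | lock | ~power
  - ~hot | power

Unit clause (~hot) forces hot = False.
Unit clause (power) forces power = True.
In (~key | ~power) only ~key is left, so key = False.
In (key | lock) only lock is left, so lock = True.
Set ready = False.
Set idle = False.
All clauses satisfied.

hot=F; ready=F; idle=F; lock=T; key=F; power=T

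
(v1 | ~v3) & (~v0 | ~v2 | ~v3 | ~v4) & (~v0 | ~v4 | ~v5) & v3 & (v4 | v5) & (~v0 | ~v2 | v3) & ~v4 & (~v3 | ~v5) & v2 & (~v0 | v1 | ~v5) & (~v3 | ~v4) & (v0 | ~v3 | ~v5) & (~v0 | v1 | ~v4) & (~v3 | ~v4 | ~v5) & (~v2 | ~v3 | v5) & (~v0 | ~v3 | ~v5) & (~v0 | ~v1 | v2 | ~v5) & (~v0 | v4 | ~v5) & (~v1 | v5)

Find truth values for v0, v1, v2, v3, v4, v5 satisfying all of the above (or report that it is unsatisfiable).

No satisfying assignment exists.

Case v3 = True:
  (v1 | ~v3) forces v1 = True.
  (~v4) forces v4 = False.
  (v4 | v5) forces v5 = True.
  Clause (~v3 | ~v5) is falsified — contradiction.
Case v3 = False:
  Clause (v3) is falsified — contradiction.
Both cases fail, so the formula is unsatisfiable.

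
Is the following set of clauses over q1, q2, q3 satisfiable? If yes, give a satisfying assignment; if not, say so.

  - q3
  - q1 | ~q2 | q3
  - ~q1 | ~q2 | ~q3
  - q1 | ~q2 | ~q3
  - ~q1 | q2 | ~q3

q1=F; q2=F; q3=T

Unit clause (q3) forces q3 = True.
Try q1 = True:
  (~q1 | ~q2 | ~q3) forces q2 = False.
  clause (~q1 | q2 | ~q3) is falsified — backtrack.
So q1 = False.
  then (q1 | ~q2 | ~q3) forces q2 = False.
Check each clause:
  (q3): q3 holds.
  (q1 | ~q2 | q3): ~q2 holds.
  (~q1 | ~q2 | ~q3): ~q1 holds.
  (q1 | ~q2 | ~q3): ~q2 holds.
  (~q1 | q2 | ~q3): ~q1 holds.
All clauses satisfied.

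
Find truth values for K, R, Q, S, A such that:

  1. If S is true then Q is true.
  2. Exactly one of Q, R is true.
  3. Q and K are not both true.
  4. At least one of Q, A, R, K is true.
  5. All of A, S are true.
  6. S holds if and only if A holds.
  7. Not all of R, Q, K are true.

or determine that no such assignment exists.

K: False, R: False, Q: True, S: True, A: True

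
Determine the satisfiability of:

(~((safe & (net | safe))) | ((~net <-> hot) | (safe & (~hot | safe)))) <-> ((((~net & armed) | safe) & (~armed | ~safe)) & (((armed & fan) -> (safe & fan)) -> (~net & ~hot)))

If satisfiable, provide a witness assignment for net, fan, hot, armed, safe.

net = False, fan = True, hot = False, armed = False, safe = True

  (~((safe & (net | safe))) | ((~net <-> hot) | (safe & (~hot | safe)))) <-> ((((~net & armed) | safe) & (~armed | ~safe)) & (((armed & fan) -> (safe & fan)) -> (~net & ~hot))) = True
    ~((safe & (net | safe))) | ((~net <-> hot) | (safe & (~hot | safe))) = True
      ~((safe & (net | safe))) = False
        safe & (net | safe) = True
          net | safe = True
      (~net <-> hot) | (safe & (~hot | safe)) = True
        ~net <-> hot = False
          ~net = True
        safe & (~hot | safe) = True
          ~hot | safe = True
            ~hot = True
    (((~net & armed) | safe) & (~armed | ~safe)) & (((armed & fan) -> (safe & fan)) -> (~net & ~hot)) = True
      ((~net & armed) | safe) & (~armed | ~safe) = True
        (~net & armed) | safe = True
          ~net & armed = False
            ~net = True
        ~armed | ~safe = True
          ~armed = True
          ~safe = False
      ((armed & fan) -> (safe & fan)) -> (~net & ~hot) = True
        (armed & fan) -> (safe & fan) = True
          armed & fan = False
          safe & fan = True
        ~net & ~hot = True
          ~net = True
          ~hot = True
The formula evaluates to True.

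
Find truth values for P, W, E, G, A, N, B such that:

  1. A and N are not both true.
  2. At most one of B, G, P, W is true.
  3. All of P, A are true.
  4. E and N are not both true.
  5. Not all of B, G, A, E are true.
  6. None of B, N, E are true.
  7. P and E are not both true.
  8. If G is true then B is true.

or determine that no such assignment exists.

P = True; W = False; E = False; G = False; A = True; N = False; B = False

  (1) A=T, N=F — not both ✓
  (2) {B, G, P, W}: 1 true — at most one ✓
  (3) {P, A}: all 2 true ✓
  (4) E=F, N=F — not both ✓
  (5) {B, G, A, E}: 1/4 true — not all ✓
  (6) {B, N, E}: 0 true — none ✓
  (7) P=T, E=F — not both ✓
  (8) G=F ⇒ B: vacuous ✓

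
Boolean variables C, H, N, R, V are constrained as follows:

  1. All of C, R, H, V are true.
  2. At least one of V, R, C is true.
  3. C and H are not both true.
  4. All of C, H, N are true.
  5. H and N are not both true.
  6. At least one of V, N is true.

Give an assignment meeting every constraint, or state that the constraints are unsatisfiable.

The formula is unsatisfiable.

Case H = True:
  (1) forces C = True.
  Constraint (3) is violated (C=T, H=T) — contradiction.
Case H = False:
  Constraint (1) is violated (H=F) — contradiction.
Both cases fail — unsatisfiable.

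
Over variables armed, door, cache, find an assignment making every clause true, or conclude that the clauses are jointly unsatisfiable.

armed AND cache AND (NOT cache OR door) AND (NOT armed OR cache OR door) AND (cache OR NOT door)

Unit clause (armed) forces armed = True.
Unit clause (cache) forces cache = True.
In (NOT cache OR door) only door is left, so door = True.
Check each clause:
  (armed): armed holds.
  (cache): cache holds.
  (NOT cache OR door): door holds.
  (NOT armed OR cache OR door): cache holds.
  (cache OR NOT door): cache holds.
All clauses satisfied.

armed = True, door = True, cache = True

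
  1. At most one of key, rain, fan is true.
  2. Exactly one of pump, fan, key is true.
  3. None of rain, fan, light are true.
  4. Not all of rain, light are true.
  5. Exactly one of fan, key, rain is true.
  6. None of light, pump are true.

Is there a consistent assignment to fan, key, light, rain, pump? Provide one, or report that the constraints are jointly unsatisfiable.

fan = False, key = True, light = False, rain = False, pump = False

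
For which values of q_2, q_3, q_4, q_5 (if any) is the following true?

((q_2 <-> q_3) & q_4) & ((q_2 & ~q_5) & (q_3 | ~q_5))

q_2=T; q_3=T; q_4=T; q_5=F

  (q_2 <-> q_3) & q_4 = True
    q_2 <-> q_3 = True
  (q_2 & ~q_5) & (q_3 | ~q_5) = True
    q_2 & ~q_5 = True
      ~q_5 = True
    q_3 | ~q_5 = True
      ~q_5 = True
Both conjuncts True, so the formula holds.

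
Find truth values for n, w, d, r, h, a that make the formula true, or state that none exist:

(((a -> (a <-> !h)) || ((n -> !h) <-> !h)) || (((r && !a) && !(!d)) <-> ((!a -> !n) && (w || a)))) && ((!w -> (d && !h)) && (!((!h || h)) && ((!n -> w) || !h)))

The conjunct !((!h || h)) is unsatisfiable on its own:
  h=F: evaluates to False.
  h=T: evaluates to False.
So the whole conjunction is unsatisfiable.

Unsatisfiable — no assignment works.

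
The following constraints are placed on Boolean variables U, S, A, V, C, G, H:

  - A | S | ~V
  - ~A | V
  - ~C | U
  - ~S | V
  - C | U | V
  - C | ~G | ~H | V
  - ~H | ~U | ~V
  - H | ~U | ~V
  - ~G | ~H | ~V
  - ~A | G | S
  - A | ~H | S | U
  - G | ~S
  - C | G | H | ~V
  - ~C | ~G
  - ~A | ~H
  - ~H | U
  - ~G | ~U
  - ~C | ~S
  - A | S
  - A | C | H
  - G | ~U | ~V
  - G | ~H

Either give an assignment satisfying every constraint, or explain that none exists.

Try U = True:
  (~G | ~U) forces G = False.
  (G | ~S) forces S = False.
  (~A | G | S) forces A = False.
  clause (A | S) is falsified — backtrack.
So U = False.
  then (~C | U) forces C = False.
  then (C | U | V) forces V = True.
  then (~H | U) forces H = False.
  then (A | C | H) forces A = True.
  then (C | G | H | ~V) forces G = True.
Set S = False.
All clauses satisfied.

U=F; S=F; A=T; V=T; C=F; G=T; H=F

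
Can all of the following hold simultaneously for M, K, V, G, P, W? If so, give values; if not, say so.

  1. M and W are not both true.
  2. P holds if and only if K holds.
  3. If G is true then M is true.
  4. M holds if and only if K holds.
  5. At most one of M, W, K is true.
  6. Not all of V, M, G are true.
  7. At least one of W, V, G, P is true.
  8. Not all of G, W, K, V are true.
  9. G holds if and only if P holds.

M = False, K = False, V = True, G = False, P = False, W = False

  (1) M=F, W=F — not both ✓
  (2) P=F, K=F — same ✓
  (3) G=F ⇒ M: vacuous ✓
  (4) M=F, K=F — same ✓
  (5) {M, W, K}: 0 true — at most one ✓
  (6) {V, M, G}: 1/3 true — not all ✓
  (7) {W, V, G, P}: 1 true — at least one ✓
  (8) {G, W, K, V}: 1/4 true — not all ✓
  (9) G=F, P=F — same ✓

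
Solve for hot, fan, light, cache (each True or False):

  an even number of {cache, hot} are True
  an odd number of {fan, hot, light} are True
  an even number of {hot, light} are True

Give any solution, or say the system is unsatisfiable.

hot: True, fan: True, light: True, cache: True

{cache, hot}: 2 true → even ✓
{fan, hot, light}: 3 true → odd ✓
{hot, light}: 2 true → even ✓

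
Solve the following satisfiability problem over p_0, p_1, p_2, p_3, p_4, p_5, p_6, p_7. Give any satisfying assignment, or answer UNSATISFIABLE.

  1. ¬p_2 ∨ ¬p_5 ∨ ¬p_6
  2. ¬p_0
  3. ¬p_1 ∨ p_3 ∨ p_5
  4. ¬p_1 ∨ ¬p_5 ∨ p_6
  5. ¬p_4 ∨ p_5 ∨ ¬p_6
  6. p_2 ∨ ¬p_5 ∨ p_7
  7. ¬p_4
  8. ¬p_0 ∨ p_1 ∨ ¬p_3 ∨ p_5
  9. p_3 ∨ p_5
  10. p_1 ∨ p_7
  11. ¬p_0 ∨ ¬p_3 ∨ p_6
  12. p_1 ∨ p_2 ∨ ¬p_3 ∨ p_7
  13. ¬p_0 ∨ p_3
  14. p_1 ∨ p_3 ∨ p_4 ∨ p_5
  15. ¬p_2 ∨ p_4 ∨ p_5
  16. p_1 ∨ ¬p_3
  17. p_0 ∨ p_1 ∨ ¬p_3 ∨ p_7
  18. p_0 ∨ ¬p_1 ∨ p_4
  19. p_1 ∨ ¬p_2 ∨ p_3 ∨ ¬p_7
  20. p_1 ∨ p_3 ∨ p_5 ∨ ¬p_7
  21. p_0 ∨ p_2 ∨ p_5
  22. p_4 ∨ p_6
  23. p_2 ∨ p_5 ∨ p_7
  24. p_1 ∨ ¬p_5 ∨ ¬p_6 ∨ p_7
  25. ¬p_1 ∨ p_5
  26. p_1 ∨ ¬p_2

p_0 = False; p_1 = False; p_2 = False; p_3 = False; p_4 = False; p_5 = True; p_6 = True; p_7 = True

Unit clause (¬p_0) forces p_0 = False.
Unit clause (¬p_4) forces p_4 = False.
In (p_0 ∨ ¬p_1 ∨ p_4) only ¬p_1 is left, so p_1 = False.
In (p_4 ∨ p_6) only p_6 is left, so p_6 = True.
In (p_1 ∨ ¬p_2) only ¬p_2 is left, so p_2 = False.
In (p_1 ∨ p_7) only p_7 is left, so p_7 = True.
In (p_1 ∨ ¬p_3) only ¬p_3 is left, so p_3 = False.
In (p_1 ∨ p_3 ∨ p_5 ∨ ¬p_7) only p_5 is left, so p_5 = True.
All clauses satisfied.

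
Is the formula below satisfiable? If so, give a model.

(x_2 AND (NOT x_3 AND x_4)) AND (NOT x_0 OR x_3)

x_0: False, x_2: True, x_3: False, x_4: True

  x_2 AND (NOT x_3 AND x_4) = True
    NOT x_3 AND x_4 = True
      NOT x_3 = True
  NOT x_0 OR x_3 = True
    NOT x_0 = True
Both conjuncts True, so the formula holds.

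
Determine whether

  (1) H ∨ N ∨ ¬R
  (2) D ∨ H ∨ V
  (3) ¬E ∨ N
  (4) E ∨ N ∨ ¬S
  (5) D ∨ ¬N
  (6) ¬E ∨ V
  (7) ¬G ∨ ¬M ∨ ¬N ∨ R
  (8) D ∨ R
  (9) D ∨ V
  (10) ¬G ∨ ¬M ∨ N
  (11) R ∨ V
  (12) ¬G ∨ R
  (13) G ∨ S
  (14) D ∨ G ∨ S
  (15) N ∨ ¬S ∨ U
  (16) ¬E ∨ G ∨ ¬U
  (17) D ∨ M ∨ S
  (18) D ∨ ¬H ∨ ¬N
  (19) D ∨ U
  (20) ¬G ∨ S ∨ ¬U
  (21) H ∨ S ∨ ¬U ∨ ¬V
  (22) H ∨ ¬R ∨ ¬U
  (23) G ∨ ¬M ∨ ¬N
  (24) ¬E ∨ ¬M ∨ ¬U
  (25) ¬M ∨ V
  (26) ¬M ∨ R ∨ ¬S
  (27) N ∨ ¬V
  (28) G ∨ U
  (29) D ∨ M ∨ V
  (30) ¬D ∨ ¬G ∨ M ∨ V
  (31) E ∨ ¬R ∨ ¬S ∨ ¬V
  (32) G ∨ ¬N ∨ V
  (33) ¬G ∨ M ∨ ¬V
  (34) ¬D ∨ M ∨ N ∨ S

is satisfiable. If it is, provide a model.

E: True, G: True, S: False, V: True, H: False, M: True, R: True, N: True, U: False, D: True

Set E = True.
  then (¬E ∨ N) forces N = True.
  then (D ∨ ¬N) forces D = True.
  then (¬E ∨ V) forces V = True.
Try G = False:
  (G ∨ S) forces S = True.
  (¬E ∨ G ∨ ¬U) forces U = False.
  clause (G ∨ U) is falsified — backtrack.
So G = True.
  then (¬G ∨ R) forces R = True.
  then (¬G ∨ M ∨ ¬V) forces M = True.
  then (¬E ∨ ¬M ∨ ¬U) forces U = False.
Set S = False.
Set H = False.
All clauses satisfied.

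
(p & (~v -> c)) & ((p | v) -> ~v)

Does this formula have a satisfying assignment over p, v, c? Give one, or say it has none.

p = True, v = False, c = True

  p & (~v -> c) = True
    ~v -> c = True
      ~v = True
  (p | v) -> ~v = True
    p | v = True
    ~v = True
Both conjuncts True, so the formula holds.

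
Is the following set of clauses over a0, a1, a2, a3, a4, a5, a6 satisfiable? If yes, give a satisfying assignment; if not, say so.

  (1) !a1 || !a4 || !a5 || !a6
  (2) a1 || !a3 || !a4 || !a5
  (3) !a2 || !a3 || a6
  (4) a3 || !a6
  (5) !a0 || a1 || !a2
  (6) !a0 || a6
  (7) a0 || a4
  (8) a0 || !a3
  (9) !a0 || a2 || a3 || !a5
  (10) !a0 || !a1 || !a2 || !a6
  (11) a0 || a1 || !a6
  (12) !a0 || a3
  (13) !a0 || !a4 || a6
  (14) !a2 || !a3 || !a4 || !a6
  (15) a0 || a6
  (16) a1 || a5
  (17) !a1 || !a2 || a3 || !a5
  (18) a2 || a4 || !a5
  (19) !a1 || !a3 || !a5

a0 = True, a1 = True, a2 = False, a3 = True, a4 = False, a5 = False, a6 = True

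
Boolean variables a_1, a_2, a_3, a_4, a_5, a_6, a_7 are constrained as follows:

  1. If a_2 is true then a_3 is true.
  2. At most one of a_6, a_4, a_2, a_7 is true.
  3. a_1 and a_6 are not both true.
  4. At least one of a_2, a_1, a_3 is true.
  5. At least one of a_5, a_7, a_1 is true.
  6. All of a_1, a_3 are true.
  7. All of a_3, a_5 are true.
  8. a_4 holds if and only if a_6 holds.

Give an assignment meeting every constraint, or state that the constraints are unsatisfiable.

a_1=T, a_2=F, a_3=T, a_4=F, a_5=T, a_6=F, a_7=F

  (1) a_2=F ⇒ a_3: vacuous ✓
  (2) {a_6, a_4, a_2, a_7}: 0 true — at most one ✓
  (3) a_1=T, a_6=F — not both ✓
  (4) {a_2, a_1, a_3}: 2 true — at least one ✓
  (5) {a_5, a_7, a_1}: 2 true — at least one ✓
  (6) {a_1, a_3}: all 2 true ✓
  (7) {a_3, a_5}: all 2 true ✓
  (8) a_4=F, a_6=F — same ✓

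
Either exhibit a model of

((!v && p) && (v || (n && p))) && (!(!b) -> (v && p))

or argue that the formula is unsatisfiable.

n: True, v: False, p: True, b: False

  (!v && p) && (v || (n && p)) = True
    !v && p = True
      !v = True
    v || (n && p) = True
      n && p = True
  !(!b) -> (v && p) = True
    !(!b) = False
      !b = True
    v && p = False
Both conjuncts True, so the formula holds.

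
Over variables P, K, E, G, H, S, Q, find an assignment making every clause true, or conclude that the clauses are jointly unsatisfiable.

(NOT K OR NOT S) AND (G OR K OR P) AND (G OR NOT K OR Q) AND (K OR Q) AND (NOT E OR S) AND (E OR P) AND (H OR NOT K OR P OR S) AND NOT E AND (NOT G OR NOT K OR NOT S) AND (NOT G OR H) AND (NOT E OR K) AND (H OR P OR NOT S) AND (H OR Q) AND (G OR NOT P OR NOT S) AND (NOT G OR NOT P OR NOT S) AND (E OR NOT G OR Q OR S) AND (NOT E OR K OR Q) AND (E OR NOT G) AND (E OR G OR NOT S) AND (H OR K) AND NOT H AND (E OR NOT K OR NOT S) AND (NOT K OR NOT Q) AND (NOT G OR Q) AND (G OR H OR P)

Unsatisfiable

Case E = True:
  Clause (NOT E) is falsified — contradiction.
Case E = False:
  (E OR P) forces P = True.
  (E OR NOT G) forces G = False.
  (G OR NOT P OR NOT S) forces S = False.
  (NOT H) forces H = False.
  (H OR Q) forces Q = True.
  (H OR K) forces K = True.
  Clause (NOT K OR NOT Q) is falsified — contradiction.
Both cases fail, so the formula is unsatisfiable.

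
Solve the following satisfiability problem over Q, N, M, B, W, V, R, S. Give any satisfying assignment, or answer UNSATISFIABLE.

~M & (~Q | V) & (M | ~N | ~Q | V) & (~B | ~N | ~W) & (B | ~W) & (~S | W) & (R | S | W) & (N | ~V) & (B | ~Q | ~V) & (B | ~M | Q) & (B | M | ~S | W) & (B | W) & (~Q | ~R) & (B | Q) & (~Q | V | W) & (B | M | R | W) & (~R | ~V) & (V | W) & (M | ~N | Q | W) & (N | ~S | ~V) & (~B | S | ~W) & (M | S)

Unit clause (~M) forces M = False.
In (M | S) only S is left, so S = True.
In (~S | W) only W is left, so W = True.
In (B | ~W) only B is left, so B = True.
In (~B | ~N | ~W) only ~N is left, so N = False.
In (N | ~V) only ~V is left, so V = False.
In (~Q | V) only ~Q is left, so Q = False.
Set R = True.
All clauses satisfied.

Q = False, N = False, M = False, B = True, W = True, V = False, R = True, S = True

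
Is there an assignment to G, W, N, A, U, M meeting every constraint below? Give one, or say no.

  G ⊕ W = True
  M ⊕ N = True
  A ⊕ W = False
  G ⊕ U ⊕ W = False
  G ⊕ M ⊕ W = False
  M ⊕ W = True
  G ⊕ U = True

No satisfying assignment exists.

Adding constraints 1, 4, 5, 6, 7 mod 2: every variable appears an even number of times on the left, so the left side is 0.
But the right sides sum to 1 (mod 2). 0 ≠ 1 — the system is inconsistent.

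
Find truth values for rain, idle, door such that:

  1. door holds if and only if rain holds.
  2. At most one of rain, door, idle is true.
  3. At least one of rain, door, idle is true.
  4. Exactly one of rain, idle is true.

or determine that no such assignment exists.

rain: False, idle: True, door: False

  (1) door=F, rain=F — same ✓
  (2) {rain, door, idle}: 1 true — at most one ✓
  (3) {rain, door, idle}: 1 true — at least one ✓
  (4) {rain, idle}: 1 true — exactly one ✓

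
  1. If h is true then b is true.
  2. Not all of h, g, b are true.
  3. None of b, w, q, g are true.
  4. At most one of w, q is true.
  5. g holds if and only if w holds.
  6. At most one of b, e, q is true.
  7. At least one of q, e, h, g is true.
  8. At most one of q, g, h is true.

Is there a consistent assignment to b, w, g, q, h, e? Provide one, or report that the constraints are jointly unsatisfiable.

b: False, w: False, g: False, q: False, h: False, e: True

  (1) h=F ⇒ b: vacuous ✓
  (2) {h, g, b}: 0/3 true — not all ✓
  (3) {b, w, q, g}: 0 true — none ✓
  (4) {w, q}: 0 true — at most one ✓
  (5) g=F, w=F — same ✓
  (6) {b, e, q}: 1 true — at most one ✓
  (7) {q, e, h, g}: 1 true — at least one ✓
  (8) {q, g, h}: 0 true — at most one ✓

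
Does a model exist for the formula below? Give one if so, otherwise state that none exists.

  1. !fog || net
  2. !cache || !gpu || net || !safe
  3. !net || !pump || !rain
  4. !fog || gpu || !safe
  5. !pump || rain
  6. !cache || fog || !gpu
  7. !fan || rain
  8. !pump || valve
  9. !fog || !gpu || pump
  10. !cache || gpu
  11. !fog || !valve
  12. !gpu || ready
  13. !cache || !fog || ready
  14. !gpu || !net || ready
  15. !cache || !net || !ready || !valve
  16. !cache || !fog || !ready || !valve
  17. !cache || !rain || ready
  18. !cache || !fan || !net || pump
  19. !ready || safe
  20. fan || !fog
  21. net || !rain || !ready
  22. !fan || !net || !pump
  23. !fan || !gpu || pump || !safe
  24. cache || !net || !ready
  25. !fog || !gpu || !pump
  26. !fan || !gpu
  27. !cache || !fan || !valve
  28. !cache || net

cache: False, valve: False, ready: True, fog: False, fan: False, safe: True, gpu: True, pump: False, rain: False, net: False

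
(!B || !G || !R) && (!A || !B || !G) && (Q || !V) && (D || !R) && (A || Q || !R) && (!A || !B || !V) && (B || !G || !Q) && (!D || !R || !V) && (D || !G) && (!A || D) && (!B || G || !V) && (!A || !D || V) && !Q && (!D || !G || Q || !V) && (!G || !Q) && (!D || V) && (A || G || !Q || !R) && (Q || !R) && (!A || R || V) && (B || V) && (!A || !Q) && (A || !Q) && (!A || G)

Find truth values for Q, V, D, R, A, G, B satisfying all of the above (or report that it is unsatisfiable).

Q = False, V = False, D = False, R = False, A = False, G = False, B = True

Unit clause (!Q) forces Q = False.
In (Q || !R) only !R is left, so R = False.
In (Q || !V) only !V is left, so V = False.
In (!D || V) only !D is left, so D = False.
In (!A || R || V) only !A is left, so A = False.
In (B || V) only B is left, so B = True.
In (D || !G) only !G is left, so G = False.
All clauses satisfied.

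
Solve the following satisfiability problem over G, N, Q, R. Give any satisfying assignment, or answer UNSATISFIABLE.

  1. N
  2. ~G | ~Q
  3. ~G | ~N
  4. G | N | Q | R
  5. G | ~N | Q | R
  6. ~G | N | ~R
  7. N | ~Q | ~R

G: False, N: True, Q: True, R: False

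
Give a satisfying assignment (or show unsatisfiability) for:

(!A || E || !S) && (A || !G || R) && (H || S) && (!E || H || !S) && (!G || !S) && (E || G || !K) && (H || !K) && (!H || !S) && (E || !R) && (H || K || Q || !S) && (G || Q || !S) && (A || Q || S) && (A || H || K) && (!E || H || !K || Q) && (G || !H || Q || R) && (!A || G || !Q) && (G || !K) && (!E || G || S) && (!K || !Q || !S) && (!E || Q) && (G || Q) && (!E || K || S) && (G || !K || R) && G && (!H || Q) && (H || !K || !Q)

Unit clause (G) forces G = True.
In (!G || !S) only !S is left, so S = False.
In (H || S) only H is left, so H = True.
In (!H || Q) only Q is left, so Q = True.
Set E = True.
  then (!E || K || S) forces K = True.
Set A = False.
  then (A || !G || R) forces R = True.
All clauses satisfied.

H = True; E = True; S = False; A = False; G = True; K = True; Q = True; R = True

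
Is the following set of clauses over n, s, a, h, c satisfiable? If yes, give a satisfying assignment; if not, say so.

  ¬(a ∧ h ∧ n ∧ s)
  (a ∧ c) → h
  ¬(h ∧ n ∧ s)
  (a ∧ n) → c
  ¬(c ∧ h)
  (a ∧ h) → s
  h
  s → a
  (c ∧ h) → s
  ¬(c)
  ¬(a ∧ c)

Unit clause (h) forces h = True.
Unit clause (¬c) forces c = False.
Set n = True.
  then (¬a ∨ c ∨ ¬n) forces a = False.
  then (¬h ∨ ¬n ∨ ¬s) forces s = False.
All clauses satisfied.

n = True; s = False; a = False; h = True; c = False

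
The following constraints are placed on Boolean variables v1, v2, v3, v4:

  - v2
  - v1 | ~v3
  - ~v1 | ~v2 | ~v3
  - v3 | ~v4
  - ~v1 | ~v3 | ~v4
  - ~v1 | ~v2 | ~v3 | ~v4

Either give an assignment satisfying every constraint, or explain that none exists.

v1 = True, v2 = True, v3 = False, v4 = False

Unit clause (v2) forces v2 = True.
Set v1 = True.
  then (~v1 | ~v2 | ~v3) forces v3 = False.
  then (v3 | ~v4) forces v4 = False.
Check each clause:
  (v2): v2 holds.
  (v1 | ~v3): v1 holds.
  (~v1 | ~v2 | ~v3): ~v3 holds.
  (v3 | ~v4): ~v4 holds.
  (~v1 | ~v3 | ~v4): ~v3 holds.
  (~v1 | ~v2 | ~v3 | ~v4): ~v3 holds.
All clauses satisfied.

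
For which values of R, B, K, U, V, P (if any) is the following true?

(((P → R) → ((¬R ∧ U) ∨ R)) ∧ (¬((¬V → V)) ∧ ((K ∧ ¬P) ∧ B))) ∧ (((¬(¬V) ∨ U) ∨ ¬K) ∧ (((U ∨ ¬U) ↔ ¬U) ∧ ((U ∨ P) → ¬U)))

Case U = True: the conjunct (U ∨ ¬U) ↔ ¬U becomes (True ∨ False) ↔ ¬True = False.
Case U = False: the formula simplifies to (((P → R) → R) ∧ (¬((¬V → V)) ∧ ((K ∧ ¬P) ∧ B))) ∧ (¬(¬V) ∨ ¬K).
  V = True: the conjunct ¬((¬V → V)) becomes ¬((False → True)) = False.
  V = False: simplifies to (((P → R) → R) ∧ ((K ∧ ¬P) ∧ B)) ∧ ¬K.
    K = True: the conjunct ¬K is False.
    K = False: the conjunct K is False.
Both cases fail — unsatisfiable.

UNSATISFIABLE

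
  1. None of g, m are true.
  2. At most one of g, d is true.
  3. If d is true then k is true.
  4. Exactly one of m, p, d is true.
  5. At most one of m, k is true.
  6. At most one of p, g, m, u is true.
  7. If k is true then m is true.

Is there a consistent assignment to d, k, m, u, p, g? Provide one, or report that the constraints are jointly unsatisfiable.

d = False, k = False, m = False, u = False, p = True, g = False

  (1) {g, m}: 0 true — none ✓
  (2) {g, d}: 0 true — at most one ✓
  (3) d=F ⇒ k: vacuous ✓
  (4) {m, p, d}: 1 true — exactly one ✓
  (5) {m, k}: 0 true — at most one ✓
  (6) {p, g, m, u}: 1 true — at most one ✓
  (7) k=F ⇒ m: vacuous ✓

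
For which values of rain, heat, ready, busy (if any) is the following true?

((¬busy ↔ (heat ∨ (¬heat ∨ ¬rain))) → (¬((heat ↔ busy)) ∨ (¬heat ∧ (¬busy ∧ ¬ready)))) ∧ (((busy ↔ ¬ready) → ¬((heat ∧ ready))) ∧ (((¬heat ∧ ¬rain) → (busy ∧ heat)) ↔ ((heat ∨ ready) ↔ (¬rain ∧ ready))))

rain = True, heat = False, ready = False, busy = False

  (¬busy ↔ (heat ∨ (¬heat ∨ ¬rain))) → (¬((heat ↔ busy)) ∨ (¬heat ∧ (¬busy ∧ ¬ready))) = True
    ¬busy ↔ (heat ∨ (¬heat ∨ ¬rain)) = True
      ¬busy = True
      heat ∨ (¬heat ∨ ¬rain) = True
        ¬heat ∨ ¬rain = True
          ¬heat = True
          ¬rain = False
    ¬((heat ↔ busy)) ∨ (¬heat ∧ (¬busy ∧ ¬ready)) = True
      ¬((heat ↔ busy)) = False
        heat ↔ busy = True
      ¬heat ∧ (¬busy ∧ ¬ready) = True
        ¬heat = True
        ¬busy ∧ ¬ready = True
          ¬busy = True
          ¬ready = True
  ((busy ↔ ¬ready) → ¬((heat ∧ ready))) ∧ (((¬heat ∧ ¬rain) → (busy ∧ heat)) ↔ ((heat ∨ ready) ↔ (¬rain ∧ ready))) = True
    (busy ↔ ¬ready) → ¬((heat ∧ ready)) = True
      busy ↔ ¬ready = False
        ¬ready = True
      ¬((heat ∧ ready)) = True
        heat ∧ ready = False
    ((¬heat ∧ ¬rain) → (busy ∧ heat)) ↔ ((heat ∨ ready) ↔ (¬rain ∧ ready)) = True
      (¬heat ∧ ¬rain) → (busy ∧ heat) = True
        ¬heat ∧ ¬rain = False
          ¬heat = True
          ¬rain = False
        busy ∧ heat = False
      (heat ∨ ready) ↔ (¬rain ∧ ready) = True
        heat ∨ ready = False
        ¬rain ∧ ready = False
          ¬rain = False
Both conjuncts True, so the formula holds.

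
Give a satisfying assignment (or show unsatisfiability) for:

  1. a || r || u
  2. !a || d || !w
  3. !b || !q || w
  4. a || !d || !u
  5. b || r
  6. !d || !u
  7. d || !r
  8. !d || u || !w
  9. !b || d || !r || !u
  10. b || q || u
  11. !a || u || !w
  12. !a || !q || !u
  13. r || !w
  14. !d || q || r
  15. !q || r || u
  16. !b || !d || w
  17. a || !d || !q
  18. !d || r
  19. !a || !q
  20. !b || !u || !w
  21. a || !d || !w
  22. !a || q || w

Try a = True:
  (!a || !q) forces q = False.
  (!a || q || w) forces w = True.
  (!a || d || !w) forces d = True.
  (!d || !u) forces u = False.
  clause (!d || u || !w) is falsified — backtrack.
So a = False.
Set r = False.
  then (a || r || u) forces u = True.
  then (a || !d || !u) forces d = False.
  then (b || r) forces b = True.
  then (r || !w) forces w = False.
  then (!b || !q || w) forces q = False.
All clauses satisfied.

a: False, r: False, q: False, d: False, b: True, u: True, w: False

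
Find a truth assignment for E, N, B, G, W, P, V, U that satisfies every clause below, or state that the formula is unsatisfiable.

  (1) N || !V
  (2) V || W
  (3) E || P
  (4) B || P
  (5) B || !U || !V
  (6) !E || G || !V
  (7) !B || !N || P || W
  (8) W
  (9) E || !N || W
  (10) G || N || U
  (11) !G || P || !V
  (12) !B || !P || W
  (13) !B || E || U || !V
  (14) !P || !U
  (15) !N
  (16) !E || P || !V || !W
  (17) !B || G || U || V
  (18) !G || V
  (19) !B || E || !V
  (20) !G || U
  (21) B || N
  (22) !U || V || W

E = True; N = False; B = True; G = False; W = True; P = False; V = False; U = True

Unit clause (W) forces W = True.
Unit clause (!N) forces N = False.
In (B || N) only B is left, so B = True.
In (N || !V) only !V is left, so V = False.
In (!G || V) only !G is left, so G = False.
In (G || N || U) only U is left, so U = True.
In (!P || !U) only !P is left, so P = False.
In (E || P) only E is left, so E = True.
All clauses satisfied.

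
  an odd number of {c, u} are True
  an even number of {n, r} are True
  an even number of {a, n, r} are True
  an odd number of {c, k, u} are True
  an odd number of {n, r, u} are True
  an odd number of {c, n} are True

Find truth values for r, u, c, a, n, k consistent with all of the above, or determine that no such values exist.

r: True; u: True; c: False; a: False; n: True; k: False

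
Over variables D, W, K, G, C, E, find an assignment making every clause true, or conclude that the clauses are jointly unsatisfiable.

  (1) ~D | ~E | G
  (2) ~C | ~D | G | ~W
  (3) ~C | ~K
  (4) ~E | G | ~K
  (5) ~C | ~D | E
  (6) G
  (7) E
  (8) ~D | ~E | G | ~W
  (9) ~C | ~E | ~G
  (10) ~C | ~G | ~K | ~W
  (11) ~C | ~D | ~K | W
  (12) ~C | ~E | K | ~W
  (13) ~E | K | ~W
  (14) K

D: False, W: False, K: True, G: True, C: False, E: True

Unit clause (G) forces G = True.
Unit clause (E) forces E = True.
In (~C | ~E | ~G) only ~C is left, so C = False.
Unit clause (K) forces K = True.
Set D = False.
Set W = False.
All clauses satisfied.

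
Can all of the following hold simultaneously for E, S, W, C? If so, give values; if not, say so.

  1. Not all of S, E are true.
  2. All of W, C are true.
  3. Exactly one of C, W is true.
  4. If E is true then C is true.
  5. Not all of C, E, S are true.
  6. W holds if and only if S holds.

Case W = True:
  (2) forces C = True.
  Constraint (3) is violated (C=T, W=T) — contradiction.
Case W = False:
  Constraint (2) is violated (W=F) — contradiction.
Both cases fail — unsatisfiable.

Unsatisfiable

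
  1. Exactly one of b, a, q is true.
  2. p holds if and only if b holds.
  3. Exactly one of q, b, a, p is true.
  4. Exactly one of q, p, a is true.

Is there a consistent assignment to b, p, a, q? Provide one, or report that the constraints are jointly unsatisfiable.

b = False, p = False, a = True, q = False

  (1) {b, a, q}: 1 true — exactly one ✓
  (2) p=F, b=F — same ✓
  (3) {q, b, a, p}: 1 true — exactly one ✓
  (4) {q, p, a}: 1 true — exactly one ✓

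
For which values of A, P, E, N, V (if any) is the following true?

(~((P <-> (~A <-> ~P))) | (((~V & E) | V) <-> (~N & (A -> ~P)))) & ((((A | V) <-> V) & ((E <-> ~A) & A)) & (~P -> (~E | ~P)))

A = True; P = False; E = False; N = False; V = True

  ~((P <-> (~A <-> ~P))) | (((~V & E) | V) <-> (~N & (A -> ~P))) = True
    ~((P <-> (~A <-> ~P))) = False
      P <-> (~A <-> ~P) = True
        ~A <-> ~P = False
          ~A = False
          ~P = True
    ((~V & E) | V) <-> (~N & (A -> ~P)) = True
      (~V & E) | V = True
        ~V & E = False
          ~V = False
      ~N & (A -> ~P) = True
        ~N = True
        A -> ~P = True
          ~P = True
  (((A | V) <-> V) & ((E <-> ~A) & A)) & (~P -> (~E | ~P)) = True
    ((A | V) <-> V) & ((E <-> ~A) & A) = True
      (A | V) <-> V = True
        A | V = True
      (E <-> ~A) & A = True
        E <-> ~A = True
          ~A = False
    ~P -> (~E | ~P) = True
      ~P = True
      ~E | ~P = True
        ~E = True
        ~P = True
Both conjuncts True, so the formula holds.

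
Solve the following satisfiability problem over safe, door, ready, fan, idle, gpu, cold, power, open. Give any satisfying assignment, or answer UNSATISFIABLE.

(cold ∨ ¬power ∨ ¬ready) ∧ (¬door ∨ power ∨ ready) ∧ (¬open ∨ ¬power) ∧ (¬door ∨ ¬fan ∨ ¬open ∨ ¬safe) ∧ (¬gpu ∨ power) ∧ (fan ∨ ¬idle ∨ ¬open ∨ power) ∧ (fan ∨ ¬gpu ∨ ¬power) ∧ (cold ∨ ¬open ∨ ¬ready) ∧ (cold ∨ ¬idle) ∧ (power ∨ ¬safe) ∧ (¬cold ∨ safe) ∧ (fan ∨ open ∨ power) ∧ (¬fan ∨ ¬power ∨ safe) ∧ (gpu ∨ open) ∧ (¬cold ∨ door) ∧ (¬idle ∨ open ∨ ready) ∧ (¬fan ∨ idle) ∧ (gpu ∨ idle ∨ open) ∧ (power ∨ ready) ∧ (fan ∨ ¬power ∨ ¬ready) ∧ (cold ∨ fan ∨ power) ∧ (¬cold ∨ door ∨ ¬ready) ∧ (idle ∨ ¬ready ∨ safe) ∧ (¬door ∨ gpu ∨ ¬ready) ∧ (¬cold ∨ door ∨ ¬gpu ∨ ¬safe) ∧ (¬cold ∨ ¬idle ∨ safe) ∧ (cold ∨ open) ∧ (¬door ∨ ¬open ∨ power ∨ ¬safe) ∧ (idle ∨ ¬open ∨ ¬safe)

safe: True; door: True; ready: True; fan: True; idle: True; gpu: True; cold: True; power: True; open: False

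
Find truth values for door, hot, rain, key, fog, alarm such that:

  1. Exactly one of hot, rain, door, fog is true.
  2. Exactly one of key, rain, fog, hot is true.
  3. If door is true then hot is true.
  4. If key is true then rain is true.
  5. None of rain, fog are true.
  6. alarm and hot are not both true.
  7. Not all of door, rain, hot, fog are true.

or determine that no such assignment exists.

door: False, hot: True, rain: False, key: False, fog: False, alarm: False

  (1) {hot, rain, door, fog}: 1 true — exactly one ✓
  (2) {key, rain, fog, hot}: 1 true — exactly one ✓
  (3) door=F ⇒ hot: vacuous ✓
  (4) key=F ⇒ rain: vacuous ✓
  (5) {rain, fog}: 0 true — none ✓
  (6) alarm=F, hot=T — not both ✓
  (7) {door, rain, hot, fog}: 1/4 true — not all ✓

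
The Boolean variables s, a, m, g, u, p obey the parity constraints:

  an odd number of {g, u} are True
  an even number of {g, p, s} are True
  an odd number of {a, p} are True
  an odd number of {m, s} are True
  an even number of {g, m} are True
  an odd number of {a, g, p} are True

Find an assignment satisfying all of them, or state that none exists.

s=T; a=F; m=F; g=F; u=T; p=T

{g, u}: 1 true → odd ✓
{g, p, s}: 2 true → even ✓
{a, p}: 1 true → odd ✓
{m, s}: 1 true → odd ✓
{g, m}: 0 true → even ✓
{a, g, p}: 1 true → odd ✓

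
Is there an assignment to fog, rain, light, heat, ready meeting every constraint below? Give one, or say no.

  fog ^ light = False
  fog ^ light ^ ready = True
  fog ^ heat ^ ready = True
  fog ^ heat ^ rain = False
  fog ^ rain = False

fog: False, rain: False, light: False, heat: False, ready: True

fog ^ light = F ^ F = False ✓
fog ^ light ^ ready = F ^ F ^ T = True ✓
fog ^ heat ^ ready = F ^ F ^ T = True ✓
fog ^ heat ^ rain = F ^ F ^ F = False ✓
fog ^ rain = F ^ F = False ✓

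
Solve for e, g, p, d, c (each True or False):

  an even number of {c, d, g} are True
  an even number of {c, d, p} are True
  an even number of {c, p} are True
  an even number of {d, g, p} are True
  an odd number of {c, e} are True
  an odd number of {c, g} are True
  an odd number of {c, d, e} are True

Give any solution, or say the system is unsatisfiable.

Unsatisfiable — no assignment works.

Adding constraints 1, 2, 3, 6 mod 2: every variable appears an even number of times on the left, so the left side is 0.
But the right sides sum to 1 (mod 2). 0 ≠ 1 — the system is inconsistent.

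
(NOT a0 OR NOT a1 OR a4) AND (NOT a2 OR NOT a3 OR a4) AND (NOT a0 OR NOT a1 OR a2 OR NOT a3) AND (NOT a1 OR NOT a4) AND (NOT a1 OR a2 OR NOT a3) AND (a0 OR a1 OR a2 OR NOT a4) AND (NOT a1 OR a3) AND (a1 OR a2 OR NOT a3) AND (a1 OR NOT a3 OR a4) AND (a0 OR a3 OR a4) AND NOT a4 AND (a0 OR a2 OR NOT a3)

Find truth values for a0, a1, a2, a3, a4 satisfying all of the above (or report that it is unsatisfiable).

a0=T; a1=F; a2=F; a3=F; a4=F

Unit clause (NOT a4) forces a4 = False.
Try a0 = False:
  (a0 OR a3 OR a4) forces a3 = True.
  (NOT a2 OR NOT a3 OR a4) forces a2 = False.
  clause (a0 OR a2 OR NOT a3) is falsified — backtrack.
So a0 = True.
  then (NOT a0 OR NOT a1 OR a4) forces a1 = False.
  then (a1 OR NOT a3 OR a4) forces a3 = False.
Set a2 = False.
All clauses satisfied.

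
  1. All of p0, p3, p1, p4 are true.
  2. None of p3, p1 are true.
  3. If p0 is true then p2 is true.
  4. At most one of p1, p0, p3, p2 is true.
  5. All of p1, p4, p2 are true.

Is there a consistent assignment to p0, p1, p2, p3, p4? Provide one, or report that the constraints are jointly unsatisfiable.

Case p1 = True:
  Constraint (2) is violated (p1=T) — contradiction.
Case p1 = False:
  Constraint (1) is violated (p1=F) — contradiction.
Both cases fail — unsatisfiable.

Unsatisfiable — no assignment works.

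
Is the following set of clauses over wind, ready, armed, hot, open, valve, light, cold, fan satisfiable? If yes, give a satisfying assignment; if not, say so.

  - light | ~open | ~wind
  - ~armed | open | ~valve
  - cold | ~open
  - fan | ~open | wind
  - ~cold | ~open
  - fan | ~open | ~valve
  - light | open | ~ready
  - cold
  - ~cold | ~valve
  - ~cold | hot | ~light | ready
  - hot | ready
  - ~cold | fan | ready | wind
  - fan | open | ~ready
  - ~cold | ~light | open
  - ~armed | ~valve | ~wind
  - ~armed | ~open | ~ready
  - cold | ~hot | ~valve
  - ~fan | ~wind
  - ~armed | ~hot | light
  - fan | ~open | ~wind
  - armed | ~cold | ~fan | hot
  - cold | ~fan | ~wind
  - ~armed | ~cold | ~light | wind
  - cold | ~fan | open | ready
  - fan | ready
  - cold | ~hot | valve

wind: False; ready: False; armed: False; hot: True; open: False; valve: False; light: False; cold: True; fan: True

Unit clause (cold) forces cold = True.
In (~cold | ~valve) only ~valve is left, so valve = False.
In (~cold | ~open) only ~open is left, so open = False.
In (~cold | ~light | open) only ~light is left, so light = False.
In (light | open | ~ready) only ~ready is left, so ready = False.
In (hot | ready) only hot is left, so hot = True.
In (~armed | ~hot | light) only ~armed is left, so armed = False.
In (fan | ready) only fan is left, so fan = True.
In (~fan | ~wind) only ~wind is left, so wind = False.
All clauses satisfied.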